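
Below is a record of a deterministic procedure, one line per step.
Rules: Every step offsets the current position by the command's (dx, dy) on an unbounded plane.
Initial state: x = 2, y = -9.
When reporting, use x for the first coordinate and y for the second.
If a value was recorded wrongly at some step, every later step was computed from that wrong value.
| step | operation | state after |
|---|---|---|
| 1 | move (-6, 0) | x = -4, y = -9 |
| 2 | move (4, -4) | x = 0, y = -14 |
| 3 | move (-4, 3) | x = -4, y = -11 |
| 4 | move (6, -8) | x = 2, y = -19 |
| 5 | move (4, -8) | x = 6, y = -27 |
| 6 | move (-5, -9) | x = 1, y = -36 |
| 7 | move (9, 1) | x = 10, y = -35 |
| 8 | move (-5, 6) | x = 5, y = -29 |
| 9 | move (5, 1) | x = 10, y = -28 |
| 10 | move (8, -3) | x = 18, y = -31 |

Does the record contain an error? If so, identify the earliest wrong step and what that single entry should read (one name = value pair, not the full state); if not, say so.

step 2, y = -13

Recomputing the run from the initial state:
step 1: x = -4, y = -9
step 2: x = 0, y = -13
step 3: x = -4, y = -10
step 4: x = 2, y = -18
step 5: x = 6, y = -26
step 6: x = 1, y = -35
step 7: x = 10, y = -34
step 8: x = 5, y = -28
step 9: x = 10, y = -27
step 10: x = 18, y = -30
The first disagreement with the record is at step 2, where the value should be y = -13.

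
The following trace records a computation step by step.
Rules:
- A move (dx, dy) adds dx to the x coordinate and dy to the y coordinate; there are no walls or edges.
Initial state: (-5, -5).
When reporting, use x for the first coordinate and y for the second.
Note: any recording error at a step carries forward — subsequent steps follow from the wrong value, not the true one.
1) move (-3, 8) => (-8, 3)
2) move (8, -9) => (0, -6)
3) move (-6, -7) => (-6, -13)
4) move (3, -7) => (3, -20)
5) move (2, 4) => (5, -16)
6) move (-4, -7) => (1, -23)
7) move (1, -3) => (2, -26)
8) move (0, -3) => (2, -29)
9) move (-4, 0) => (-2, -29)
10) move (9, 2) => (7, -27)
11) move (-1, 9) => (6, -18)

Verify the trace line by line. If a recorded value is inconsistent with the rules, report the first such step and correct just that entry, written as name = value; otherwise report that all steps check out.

step 4, x = -3

Recomputing the run from the initial state:
step 1: x = -8, y = 3
step 2: x = 0, y = -6
step 3: x = -6, y = -13
step 4: x = -3, y = -20
step 5: x = -1, y = -16
step 6: x = -5, y = -23
step 7: x = -4, y = -26
step 8: x = -4, y = -29
step 9: x = -8, y = -29
step 10: x = 1, y = -27
step 11: x = 0, y = -18
The first disagreement with the trace is at step 4, where the value should be x = -3.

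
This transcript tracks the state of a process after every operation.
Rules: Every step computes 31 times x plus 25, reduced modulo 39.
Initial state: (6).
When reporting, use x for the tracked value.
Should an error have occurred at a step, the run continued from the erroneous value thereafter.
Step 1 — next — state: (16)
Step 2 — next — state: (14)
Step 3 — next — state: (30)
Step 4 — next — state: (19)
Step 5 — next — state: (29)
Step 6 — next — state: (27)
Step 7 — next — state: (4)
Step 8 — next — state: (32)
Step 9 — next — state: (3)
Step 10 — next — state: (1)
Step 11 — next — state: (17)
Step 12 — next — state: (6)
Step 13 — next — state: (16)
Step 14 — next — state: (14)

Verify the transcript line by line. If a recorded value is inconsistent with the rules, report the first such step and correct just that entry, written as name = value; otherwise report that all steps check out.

no error

Recomputing the run from the initial state:
step 1: x = 16
step 2: x = 14
step 3: x = 30
step 4: x = 19
step 5: x = 29
step 6: x = 27
step 7: x = 4
step 8: x = 32
step 9: x = 3
step 10: x = 1
step 11: x = 17
step 12: x = 6
step 13: x = 16
step 14: x = 14
This matches the transcript at every step.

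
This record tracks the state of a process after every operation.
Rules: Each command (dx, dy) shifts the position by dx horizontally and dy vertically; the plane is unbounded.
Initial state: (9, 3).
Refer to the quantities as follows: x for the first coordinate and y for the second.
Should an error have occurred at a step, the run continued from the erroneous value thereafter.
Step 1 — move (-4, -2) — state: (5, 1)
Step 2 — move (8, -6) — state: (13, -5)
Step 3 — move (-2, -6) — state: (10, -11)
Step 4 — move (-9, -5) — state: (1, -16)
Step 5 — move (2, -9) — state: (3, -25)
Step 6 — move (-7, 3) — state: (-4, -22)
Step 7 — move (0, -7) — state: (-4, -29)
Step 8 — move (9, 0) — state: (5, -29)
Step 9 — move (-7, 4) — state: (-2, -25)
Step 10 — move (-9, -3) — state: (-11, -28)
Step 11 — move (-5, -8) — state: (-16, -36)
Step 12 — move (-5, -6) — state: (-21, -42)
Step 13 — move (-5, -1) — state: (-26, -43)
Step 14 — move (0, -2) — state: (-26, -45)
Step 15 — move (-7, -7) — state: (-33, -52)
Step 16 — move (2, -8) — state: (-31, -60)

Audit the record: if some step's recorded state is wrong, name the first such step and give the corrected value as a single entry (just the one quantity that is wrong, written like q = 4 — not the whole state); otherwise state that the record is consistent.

step 3, x = 11

step 1: x = 9 + (-4) = 5, y = 3 + (-2) = 1 -> in agreement
step 2: x = 5 + (8) = 13, y = 1 + (-6) = -5 -> verified
step 3: x = 13 + (-2) = 11, y = -5 + (-6) = -11 -> the record disagrees here
Conclusion: step 3 carries the first error; the entry should be x = 11.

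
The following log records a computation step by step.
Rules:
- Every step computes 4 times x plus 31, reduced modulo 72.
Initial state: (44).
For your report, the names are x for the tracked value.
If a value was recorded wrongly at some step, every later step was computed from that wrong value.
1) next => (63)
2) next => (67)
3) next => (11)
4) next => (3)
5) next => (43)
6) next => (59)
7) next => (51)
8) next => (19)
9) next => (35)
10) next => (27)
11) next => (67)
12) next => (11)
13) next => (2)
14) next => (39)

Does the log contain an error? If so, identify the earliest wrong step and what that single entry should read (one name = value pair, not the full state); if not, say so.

1. x = (4*44 + 31) mod 72 = 63 (verified)
2. x = (4*63 + 31) mod 72 = 67 (consistent with the log)
3. x = (4*67 + 31) mod 72 = 11 (no discrepancy)
4. x = (4*11 + 31) mod 72 = 3 (verified)
5. x = (4*3 + 31) mod 72 = 43 (no discrepancy)
6. x = (4*43 + 31) mod 72 = 59 (agrees with the log)
7. x = (4*59 + 31) mod 72 = 51 (checks out)
8. x = (4*51 + 31) mod 72 = 19 (verified)
9. x = (4*19 + 31) mod 72 = 35 (verified)
10. x = (4*35 + 31) mod 72 = 27 (matches)
11. x = (4*27 + 31) mod 72 = 67 (consistent with the log)
12. x = (4*67 + 31) mod 72 = 11 (exactly as logged)
13. x = (4*11 + 31) mod 72 = 3 (not what was recorded)
The audit stops at step 13: the recorded entry is wrong and should be x = 3.

step 13, x = 3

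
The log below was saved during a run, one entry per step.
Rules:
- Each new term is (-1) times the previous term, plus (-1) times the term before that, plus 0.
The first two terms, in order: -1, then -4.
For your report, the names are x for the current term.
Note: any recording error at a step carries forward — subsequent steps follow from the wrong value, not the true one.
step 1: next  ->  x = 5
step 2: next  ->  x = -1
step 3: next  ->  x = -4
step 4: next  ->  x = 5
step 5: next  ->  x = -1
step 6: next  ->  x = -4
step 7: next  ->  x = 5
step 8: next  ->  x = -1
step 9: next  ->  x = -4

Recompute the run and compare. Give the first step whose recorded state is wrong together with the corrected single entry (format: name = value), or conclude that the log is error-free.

no error

Step 1: x = -1*(-4) + (-1)*(-1) + (0) = 5 — in agreement.
Step 2: x = -1*(5) + (-1)*(-4) + (0) = -1 — confirmed correct.
Step 3: x = -1*(-1) + (-1)*(5) + (0) = -4 — checks out.
Step 4: x = -1*(-4) + (-1)*(-1) + (0) = 5 — confirmed correct.
Step 5: x = -1*(5) + (-1)*(-4) + (0) = -1 — no discrepancy.
Step 6: x = -1*(-1) + (-1)*(5) + (0) = -4 — no discrepancy.
Step 7: x = -1*(-4) + (-1)*(-1) + (0) = 5 — matches.
Step 8: x = -1*(5) + (-1)*(-4) + (0) = -1 — confirmed correct.
Step 9: x = -1*(-1) + (-1)*(5) + (0) = -4 — exactly as logged.
Every step is consistent.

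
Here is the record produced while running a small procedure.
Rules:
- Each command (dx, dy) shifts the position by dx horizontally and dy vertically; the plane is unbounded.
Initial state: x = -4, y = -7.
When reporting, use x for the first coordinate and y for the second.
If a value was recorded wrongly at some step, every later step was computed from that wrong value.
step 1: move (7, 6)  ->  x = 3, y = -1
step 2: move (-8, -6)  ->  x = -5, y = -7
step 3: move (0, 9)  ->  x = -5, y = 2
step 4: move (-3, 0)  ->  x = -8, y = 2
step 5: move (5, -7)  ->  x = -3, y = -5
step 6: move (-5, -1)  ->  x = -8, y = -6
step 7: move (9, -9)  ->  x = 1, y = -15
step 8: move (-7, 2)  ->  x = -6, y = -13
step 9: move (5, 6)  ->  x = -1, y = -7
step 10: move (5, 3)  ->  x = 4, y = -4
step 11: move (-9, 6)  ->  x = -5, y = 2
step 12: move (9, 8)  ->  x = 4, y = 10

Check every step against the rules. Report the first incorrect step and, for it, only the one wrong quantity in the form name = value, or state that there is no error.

no error

step 1: x = -4 + (7) = 3, y = -7 + (6) = -1 -> confirmed correct
step 2: x = 3 + (-8) = -5, y = -1 + (-6) = -7 -> consistent with the record
step 3: x = -5 + (0) = -5, y = -7 + (9) = 2 -> consistent with the record
step 4: x = -5 + (-3) = -8, y = 2 + (0) = 2 -> agrees with the record
step 5: x = -8 + (5) = -3, y = 2 + (-7) = -5 -> checks out
step 6: x = -3 + (-5) = -8, y = -5 + (-1) = -6 -> confirmed correct
step 7: x = -8 + (9) = 1, y = -6 + (-9) = -15 -> verified
step 8: x = 1 + (-7) = -6, y = -15 + (2) = -13 -> no discrepancy
step 9: x = -6 + (5) = -1, y = -13 + (6) = -7 -> verified
step 10: x = -1 + (5) = 4, y = -7 + (3) = -4 -> confirmed correct
step 11: x = 4 + (-9) = -5, y = -4 + (6) = 2 -> no discrepancy
step 12: x = -5 + (9) = 4, y = 2 + (8) = 10 -> no discrepancy
Every step is consistent.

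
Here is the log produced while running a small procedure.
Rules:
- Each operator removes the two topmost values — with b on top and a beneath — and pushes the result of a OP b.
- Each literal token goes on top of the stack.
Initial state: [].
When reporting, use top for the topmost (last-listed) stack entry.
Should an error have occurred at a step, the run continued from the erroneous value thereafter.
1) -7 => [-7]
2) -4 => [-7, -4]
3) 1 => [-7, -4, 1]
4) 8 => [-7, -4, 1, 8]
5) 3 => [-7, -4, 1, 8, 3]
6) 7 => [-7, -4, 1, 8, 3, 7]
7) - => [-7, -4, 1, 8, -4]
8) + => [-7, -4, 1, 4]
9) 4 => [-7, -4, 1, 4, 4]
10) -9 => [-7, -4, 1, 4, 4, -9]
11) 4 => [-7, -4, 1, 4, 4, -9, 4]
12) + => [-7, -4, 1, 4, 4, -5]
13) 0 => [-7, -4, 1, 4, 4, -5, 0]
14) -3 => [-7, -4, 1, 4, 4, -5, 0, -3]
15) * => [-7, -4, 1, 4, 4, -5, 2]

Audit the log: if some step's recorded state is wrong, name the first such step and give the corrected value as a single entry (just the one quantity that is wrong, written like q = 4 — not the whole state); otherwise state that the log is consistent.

Recomputing the run from the initial state:
step 1: [-7]
step 2: [-7, -4]
step 3: [-7, -4, 1]
step 4: [-7, -4, 1, 8]
step 5: [-7, -4, 1, 8, 3]
step 6: [-7, -4, 1, 8, 3, 7]
step 7: [-7, -4, 1, 8, -4]
step 8: [-7, -4, 1, 4]
step 9: [-7, -4, 1, 4, 4]
step 10: [-7, -4, 1, 4, 4, -9]
step 11: [-7, -4, 1, 4, 4, -9, 4]
step 12: [-7, -4, 1, 4, 4, -5]
step 13: [-7, -4, 1, 4, 4, -5, 0]
step 14: [-7, -4, 1, 4, 4, -5, 0, -3]
step 15: [-7, -4, 1, 4, 4, -5, 0]
The first disagreement with the log is at step 15, where the value should be top = 0.

step 15, top = 0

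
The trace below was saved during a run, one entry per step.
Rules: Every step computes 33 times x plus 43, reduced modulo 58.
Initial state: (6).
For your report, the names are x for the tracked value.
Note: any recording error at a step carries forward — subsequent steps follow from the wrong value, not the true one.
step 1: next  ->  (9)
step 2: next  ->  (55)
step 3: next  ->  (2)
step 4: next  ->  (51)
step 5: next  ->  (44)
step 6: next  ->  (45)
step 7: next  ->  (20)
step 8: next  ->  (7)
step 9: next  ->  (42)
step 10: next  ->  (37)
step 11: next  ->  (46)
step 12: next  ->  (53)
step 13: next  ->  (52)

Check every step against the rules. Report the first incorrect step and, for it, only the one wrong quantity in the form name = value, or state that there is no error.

Recomputing the run from the initial state:
step 1: x = 9
step 2: x = 50
step 3: x = 11
step 4: x = 0
step 5: x = 43
step 6: x = 12
step 7: x = 33
step 8: x = 30
step 9: x = 47
step 10: x = 28
step 11: x = 39
step 12: x = 54
step 13: x = 27
The first disagreement with the trace is at step 2, where the value should be x = 50.

step 2, x = 50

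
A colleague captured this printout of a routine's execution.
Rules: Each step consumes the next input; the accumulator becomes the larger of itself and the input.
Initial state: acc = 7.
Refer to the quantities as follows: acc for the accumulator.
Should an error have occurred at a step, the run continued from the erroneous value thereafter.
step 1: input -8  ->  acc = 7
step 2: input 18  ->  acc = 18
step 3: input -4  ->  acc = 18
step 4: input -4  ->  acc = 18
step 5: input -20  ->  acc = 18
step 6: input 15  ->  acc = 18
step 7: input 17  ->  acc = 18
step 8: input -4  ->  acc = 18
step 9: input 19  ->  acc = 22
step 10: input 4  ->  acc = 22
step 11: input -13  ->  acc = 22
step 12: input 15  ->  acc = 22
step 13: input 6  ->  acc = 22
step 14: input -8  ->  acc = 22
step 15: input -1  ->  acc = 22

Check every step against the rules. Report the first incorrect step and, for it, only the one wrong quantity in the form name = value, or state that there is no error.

Recomputing the run from the initial state:
step 1: acc = 7
step 2: acc = 18
step 3: acc = 18
step 4: acc = 18
step 5: acc = 18
step 6: acc = 18
step 7: acc = 18
step 8: acc = 18
step 9: acc = 19
step 10: acc = 19
step 11: acc = 19
step 12: acc = 19
step 13: acc = 19
step 14: acc = 19
step 15: acc = 19
The first disagreement with the printout is at step 9, where the value should be acc = 19.

step 9, acc = 19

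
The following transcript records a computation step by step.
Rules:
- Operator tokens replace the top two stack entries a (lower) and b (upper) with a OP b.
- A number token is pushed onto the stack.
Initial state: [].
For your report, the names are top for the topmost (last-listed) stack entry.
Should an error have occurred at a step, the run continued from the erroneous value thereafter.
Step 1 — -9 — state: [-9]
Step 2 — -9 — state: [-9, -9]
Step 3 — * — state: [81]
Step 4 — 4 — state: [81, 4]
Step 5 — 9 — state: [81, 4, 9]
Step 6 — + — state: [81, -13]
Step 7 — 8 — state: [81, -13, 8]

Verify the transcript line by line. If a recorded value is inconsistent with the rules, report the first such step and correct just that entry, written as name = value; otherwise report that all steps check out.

1. push -9: top = -9 (consistent with the transcript)
2. push -9: top = -9 (verified)
3. -9 * -9 = 81 (exactly as logged)
4. push 4: top = 4 (verified)
5. push 9: top = 9 (confirmed correct)
6. 4 + 9 = 13 (not what was recorded)
First deviation found at step 6; the corrected entry is top = 13.

step 6, top = 13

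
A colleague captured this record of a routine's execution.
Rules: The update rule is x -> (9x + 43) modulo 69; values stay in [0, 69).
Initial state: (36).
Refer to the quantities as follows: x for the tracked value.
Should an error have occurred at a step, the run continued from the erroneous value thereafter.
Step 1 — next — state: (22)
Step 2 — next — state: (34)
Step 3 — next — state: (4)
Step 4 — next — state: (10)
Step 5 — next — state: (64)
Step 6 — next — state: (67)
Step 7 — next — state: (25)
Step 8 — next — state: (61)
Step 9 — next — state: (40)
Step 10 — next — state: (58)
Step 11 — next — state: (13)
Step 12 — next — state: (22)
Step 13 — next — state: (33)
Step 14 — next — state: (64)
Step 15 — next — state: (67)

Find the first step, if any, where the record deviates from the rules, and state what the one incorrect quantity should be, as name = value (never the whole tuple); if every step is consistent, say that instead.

step 13, x = 34

Step 1: x = (9*36 + 43) mod 69 = 22 — no discrepancy.
Step 2: x = (9*22 + 43) mod 69 = 34 — checks out.
Step 3: x = (9*34 + 43) mod 69 = 4 — agrees with the record.
Step 4: x = (9*4 + 43) mod 69 = 10 — verified.
Step 5: x = (9*10 + 43) mod 69 = 64 — exactly as logged.
Step 6: x = (9*64 + 43) mod 69 = 67 — matches.
Step 7: x = (9*67 + 43) mod 69 = 25 — matches.
Step 8: x = (9*25 + 43) mod 69 = 61 — confirmed correct.
Step 9: x = (9*61 + 43) mod 69 = 40 — confirmed correct.
Step 10: x = (9*40 + 43) mod 69 = 58 — verified.
Step 11: x = (9*58 + 43) mod 69 = 13 — agrees with the record.
Step 12: x = (9*13 + 43) mod 69 = 22 — agrees with the record.
Step 13: x = (9*22 + 43) mod 69 = 34 — the record disagrees here.
That makes step 13 the first incorrect line — x = 34 is what it should show.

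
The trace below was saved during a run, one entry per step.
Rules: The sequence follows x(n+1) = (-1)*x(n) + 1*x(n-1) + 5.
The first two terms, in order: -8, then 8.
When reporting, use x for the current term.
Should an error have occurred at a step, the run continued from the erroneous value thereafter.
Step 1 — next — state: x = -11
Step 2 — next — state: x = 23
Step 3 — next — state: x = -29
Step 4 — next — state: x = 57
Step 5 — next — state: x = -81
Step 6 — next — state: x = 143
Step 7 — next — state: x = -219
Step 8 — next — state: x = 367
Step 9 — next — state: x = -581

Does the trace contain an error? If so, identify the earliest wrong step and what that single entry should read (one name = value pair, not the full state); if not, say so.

step 1: x = -1*(8) + (1)*(-8) + (5) = -11 -> confirmed correct
step 2: x = -1*(-11) + (1)*(8) + (5) = 24 -> this is not what the trace shows
Conclusion: step 2 carries the first error; the entry should be x = 24.

step 2, x = 24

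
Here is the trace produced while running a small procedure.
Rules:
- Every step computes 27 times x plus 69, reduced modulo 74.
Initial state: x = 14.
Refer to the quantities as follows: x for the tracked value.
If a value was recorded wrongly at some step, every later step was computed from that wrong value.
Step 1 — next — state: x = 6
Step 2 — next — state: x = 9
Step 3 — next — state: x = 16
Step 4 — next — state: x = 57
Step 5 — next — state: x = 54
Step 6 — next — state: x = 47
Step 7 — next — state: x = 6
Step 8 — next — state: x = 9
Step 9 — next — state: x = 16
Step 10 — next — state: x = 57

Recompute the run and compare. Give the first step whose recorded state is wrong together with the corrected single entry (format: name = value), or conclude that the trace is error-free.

step 1, x = 3

Recomputing the run from the initial state:
step 1: x = 3
step 2: x = 2
step 3: x = 49
step 4: x = 60
step 5: x = 61
step 6: x = 14
step 7: x = 3
step 8: x = 2
step 9: x = 49
step 10: x = 60
The first disagreement with the trace is at step 1, where the value should be x = 3.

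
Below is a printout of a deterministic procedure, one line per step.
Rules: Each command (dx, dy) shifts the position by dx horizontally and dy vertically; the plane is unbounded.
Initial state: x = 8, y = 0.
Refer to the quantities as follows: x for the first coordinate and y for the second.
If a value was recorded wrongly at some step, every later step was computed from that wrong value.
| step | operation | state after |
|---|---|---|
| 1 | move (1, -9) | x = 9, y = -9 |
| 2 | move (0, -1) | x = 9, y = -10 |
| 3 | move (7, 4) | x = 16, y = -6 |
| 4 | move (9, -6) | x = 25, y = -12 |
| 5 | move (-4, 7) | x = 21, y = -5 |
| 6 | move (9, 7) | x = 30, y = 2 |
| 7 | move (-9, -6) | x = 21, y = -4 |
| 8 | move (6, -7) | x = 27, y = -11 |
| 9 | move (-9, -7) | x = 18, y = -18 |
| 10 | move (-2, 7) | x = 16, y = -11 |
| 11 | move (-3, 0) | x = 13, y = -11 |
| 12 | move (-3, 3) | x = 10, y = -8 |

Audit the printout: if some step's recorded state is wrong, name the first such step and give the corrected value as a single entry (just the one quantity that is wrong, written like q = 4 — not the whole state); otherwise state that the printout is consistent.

1. x = 8 + (1) = 9, y = 0 + (-9) = -9 (verified)
2. x = 9 + (0) = 9, y = -9 + (-1) = -10 (confirmed correct)
3. x = 9 + (7) = 16, y = -10 + (4) = -6 (consistent with the printout)
4. x = 16 + (9) = 25, y = -6 + (-6) = -12 (agrees with the printout)
5. x = 25 + (-4) = 21, y = -12 + (7) = -5 (exactly as logged)
6. x = 21 + (9) = 30, y = -5 + (7) = 2 (verified)
7. x = 30 + (-9) = 21, y = 2 + (-6) = -4 (same as recorded)
8. x = 21 + (6) = 27, y = -4 + (-7) = -11 (same as recorded)
9. x = 27 + (-9) = 18, y = -11 + (-7) = -18 (confirmed correct)
10. x = 18 + (-2) = 16, y = -18 + (7) = -11 (checks out)
11. x = 16 + (-3) = 13, y = -11 + (0) = -11 (checks out)
12. x = 13 + (-3) = 10, y = -11 + (3) = -8 (consistent with the printout)
The whole run recomputes cleanly — no discrepancies.

no error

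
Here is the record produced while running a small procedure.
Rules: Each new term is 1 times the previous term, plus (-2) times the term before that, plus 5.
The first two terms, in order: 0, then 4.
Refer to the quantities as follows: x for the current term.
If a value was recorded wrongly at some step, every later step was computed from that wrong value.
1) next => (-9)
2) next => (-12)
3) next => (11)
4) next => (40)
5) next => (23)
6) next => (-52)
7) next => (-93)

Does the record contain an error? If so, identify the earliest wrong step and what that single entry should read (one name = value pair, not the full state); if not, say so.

step 1, x = 9

1. x = 1*(4) + (-2)*(0) + (5) = 9 (first mismatch against the record)
First incorrect step: 1; the correct value is x = 9.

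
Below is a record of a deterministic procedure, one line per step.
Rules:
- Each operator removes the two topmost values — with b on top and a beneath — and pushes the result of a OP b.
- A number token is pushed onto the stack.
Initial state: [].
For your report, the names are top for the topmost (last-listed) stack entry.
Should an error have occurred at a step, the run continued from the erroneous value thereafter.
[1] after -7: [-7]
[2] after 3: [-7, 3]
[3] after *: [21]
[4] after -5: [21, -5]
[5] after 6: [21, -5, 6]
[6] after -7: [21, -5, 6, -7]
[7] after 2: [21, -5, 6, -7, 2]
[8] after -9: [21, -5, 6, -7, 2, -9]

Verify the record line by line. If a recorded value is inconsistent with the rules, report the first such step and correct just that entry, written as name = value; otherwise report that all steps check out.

1. push -7: top = -7 (confirmed correct)
2. push 3: top = 3 (in agreement)
3. -7 * 3 = -21 (the entry is off here)
Step 3 is the first one off; corrected, top = -21.

step 3, top = -21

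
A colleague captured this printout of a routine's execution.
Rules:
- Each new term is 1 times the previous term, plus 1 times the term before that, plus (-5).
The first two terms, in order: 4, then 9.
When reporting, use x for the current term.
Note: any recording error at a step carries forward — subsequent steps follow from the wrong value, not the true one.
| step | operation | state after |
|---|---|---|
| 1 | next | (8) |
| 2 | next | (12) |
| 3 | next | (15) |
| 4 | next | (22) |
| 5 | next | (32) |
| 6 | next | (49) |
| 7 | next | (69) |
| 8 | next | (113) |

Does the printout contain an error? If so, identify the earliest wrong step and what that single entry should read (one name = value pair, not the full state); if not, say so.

Step 1: x = 1*(9) + (1)*(4) + (-5) = 8 — same as recorded.
Step 2: x = 1*(8) + (1)*(9) + (-5) = 12 — same as recorded.
Step 3: x = 1*(12) + (1)*(8) + (-5) = 15 — matches.
Step 4: x = 1*(15) + (1)*(12) + (-5) = 22 — consistent with the printout.
Step 5: x = 1*(22) + (1)*(15) + (-5) = 32 — matches.
Step 6: x = 1*(32) + (1)*(22) + (-5) = 49 — same as recorded.
Step 7: x = 1*(49) + (1)*(32) + (-5) = 76 — not what was recorded.
First incorrect step: 7; the correct value is x = 76.

step 7, x = 76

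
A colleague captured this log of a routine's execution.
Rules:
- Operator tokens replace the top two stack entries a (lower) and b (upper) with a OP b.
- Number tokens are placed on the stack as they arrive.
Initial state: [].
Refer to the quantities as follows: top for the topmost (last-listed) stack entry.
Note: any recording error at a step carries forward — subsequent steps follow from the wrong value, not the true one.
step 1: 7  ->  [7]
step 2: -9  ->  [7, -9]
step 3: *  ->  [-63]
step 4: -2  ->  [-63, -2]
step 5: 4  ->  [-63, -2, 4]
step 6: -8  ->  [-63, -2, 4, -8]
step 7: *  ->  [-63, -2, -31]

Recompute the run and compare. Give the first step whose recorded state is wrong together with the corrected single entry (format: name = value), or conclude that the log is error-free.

step 7, top = -32

step 1: push 7: top = 7 -> exactly as logged
step 2: push -9: top = -9 -> no discrepancy
step 3: 7 * -9 = -63 -> consistent with the log
step 4: push -2: top = -2 -> verified
step 5: push 4: top = 4 -> exactly as logged
step 6: push -8: top = -8 -> agrees with the log
step 7: 4 * -8 = -32 -> this is not what the log shows
The audit stops at step 7: the recorded entry is wrong and should be top = -32.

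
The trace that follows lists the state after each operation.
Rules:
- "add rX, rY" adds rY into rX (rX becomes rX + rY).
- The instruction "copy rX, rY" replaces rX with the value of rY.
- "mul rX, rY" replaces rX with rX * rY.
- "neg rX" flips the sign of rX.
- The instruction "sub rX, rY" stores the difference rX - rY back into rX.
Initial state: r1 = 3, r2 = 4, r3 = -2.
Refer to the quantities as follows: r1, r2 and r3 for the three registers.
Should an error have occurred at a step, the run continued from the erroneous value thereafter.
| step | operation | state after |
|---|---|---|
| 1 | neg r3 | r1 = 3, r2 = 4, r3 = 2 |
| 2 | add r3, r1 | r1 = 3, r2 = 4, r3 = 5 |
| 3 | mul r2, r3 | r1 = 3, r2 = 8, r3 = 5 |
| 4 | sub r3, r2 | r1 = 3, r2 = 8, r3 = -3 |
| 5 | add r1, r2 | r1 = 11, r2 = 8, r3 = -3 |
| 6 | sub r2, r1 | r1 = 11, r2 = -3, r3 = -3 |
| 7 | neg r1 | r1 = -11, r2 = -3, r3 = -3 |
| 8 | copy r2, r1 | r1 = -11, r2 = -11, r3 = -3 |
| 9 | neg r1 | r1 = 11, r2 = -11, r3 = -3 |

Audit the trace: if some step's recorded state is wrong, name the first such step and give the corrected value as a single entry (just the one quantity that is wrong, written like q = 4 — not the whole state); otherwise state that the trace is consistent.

Recomputing the run from the initial state:
step 1: r1 = 3, r2 = 4, r3 = 2
step 2: r1 = 3, r2 = 4, r3 = 5
step 3: r1 = 3, r2 = 20, r3 = 5
step 4: r1 = 3, r2 = 20, r3 = -15
step 5: r1 = 23, r2 = 20, r3 = -15
step 6: r1 = 23, r2 = -3, r3 = -15
step 7: r1 = -23, r2 = -3, r3 = -15
step 8: r1 = -23, r2 = -23, r3 = -15
step 9: r1 = 23, r2 = -23, r3 = -15
The first disagreement with the trace is at step 3, where the value should be r2 = 20.

step 3, r2 = 20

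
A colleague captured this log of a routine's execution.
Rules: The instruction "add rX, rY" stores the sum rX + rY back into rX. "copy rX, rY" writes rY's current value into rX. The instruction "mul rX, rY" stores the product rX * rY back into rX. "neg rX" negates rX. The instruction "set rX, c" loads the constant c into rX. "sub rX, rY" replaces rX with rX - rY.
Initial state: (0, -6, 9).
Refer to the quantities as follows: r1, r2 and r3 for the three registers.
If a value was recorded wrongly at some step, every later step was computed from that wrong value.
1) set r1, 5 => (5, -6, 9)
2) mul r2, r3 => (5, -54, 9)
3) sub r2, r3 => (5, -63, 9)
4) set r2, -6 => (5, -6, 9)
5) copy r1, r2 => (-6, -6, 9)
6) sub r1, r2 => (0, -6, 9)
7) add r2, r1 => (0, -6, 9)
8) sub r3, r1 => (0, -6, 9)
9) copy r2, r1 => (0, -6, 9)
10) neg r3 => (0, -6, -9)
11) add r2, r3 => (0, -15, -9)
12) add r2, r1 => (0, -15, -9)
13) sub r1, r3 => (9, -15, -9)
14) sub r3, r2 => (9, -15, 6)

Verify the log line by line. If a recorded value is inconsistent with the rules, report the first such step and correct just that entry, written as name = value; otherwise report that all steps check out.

Recomputing the run from the initial state:
step 1: r1 = 5, r2 = -6, r3 = 9
step 2: r1 = 5, r2 = -54, r3 = 9
step 3: r1 = 5, r2 = -63, r3 = 9
step 4: r1 = 5, r2 = -6, r3 = 9
step 5: r1 = -6, r2 = -6, r3 = 9
step 6: r1 = 0, r2 = -6, r3 = 9
step 7: r1 = 0, r2 = -6, r3 = 9
step 8: r1 = 0, r2 = -6, r3 = 9
step 9: r1 = 0, r2 = 0, r3 = 9
step 10: r1 = 0, r2 = 0, r3 = -9
step 11: r1 = 0, r2 = -9, r3 = -9
step 12: r1 = 0, r2 = -9, r3 = -9
step 13: r1 = 9, r2 = -9, r3 = -9
step 14: r1 = 9, r2 = -9, r3 = 0
The first disagreement with the log is at step 9, where the value should be r2 = 0.

step 9, r2 = 0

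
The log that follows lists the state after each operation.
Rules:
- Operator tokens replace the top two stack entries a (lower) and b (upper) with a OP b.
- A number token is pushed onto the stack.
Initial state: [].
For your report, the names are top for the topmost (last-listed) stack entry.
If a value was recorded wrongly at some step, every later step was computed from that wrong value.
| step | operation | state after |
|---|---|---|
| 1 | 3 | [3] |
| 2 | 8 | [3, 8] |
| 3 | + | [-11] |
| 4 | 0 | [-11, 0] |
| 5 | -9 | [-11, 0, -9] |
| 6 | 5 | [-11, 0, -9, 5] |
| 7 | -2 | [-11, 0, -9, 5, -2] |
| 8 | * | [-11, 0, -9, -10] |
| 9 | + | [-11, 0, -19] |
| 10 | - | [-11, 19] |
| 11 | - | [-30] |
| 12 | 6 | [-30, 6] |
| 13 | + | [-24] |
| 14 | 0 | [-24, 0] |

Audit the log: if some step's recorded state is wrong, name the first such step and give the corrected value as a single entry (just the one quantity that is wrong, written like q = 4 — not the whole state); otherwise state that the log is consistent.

Step 1: push 3: top = 3 — exactly as logged.
Step 2: push 8: top = 8 — confirmed correct.
Step 3: 3 + 8 = 11 — a discrepancy with the log.
The audit stops at step 3: the recorded entry is wrong and should be top = 11.

step 3, top = 11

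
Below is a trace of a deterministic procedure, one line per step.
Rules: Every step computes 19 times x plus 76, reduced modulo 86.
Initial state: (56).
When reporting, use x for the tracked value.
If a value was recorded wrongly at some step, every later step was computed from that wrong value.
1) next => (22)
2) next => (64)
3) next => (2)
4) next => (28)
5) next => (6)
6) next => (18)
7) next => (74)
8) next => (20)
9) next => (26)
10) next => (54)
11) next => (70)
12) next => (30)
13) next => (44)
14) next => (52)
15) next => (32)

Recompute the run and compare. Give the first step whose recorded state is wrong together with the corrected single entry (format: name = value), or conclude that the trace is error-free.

Recomputing the run from the initial state:
step 1: x = 22
step 2: x = 64
step 3: x = 2
step 4: x = 28
step 5: x = 6
step 6: x = 18
step 7: x = 74
step 8: x = 20
step 9: x = 26
step 10: x = 54
step 11: x = 70
step 12: x = 30
step 13: x = 44
step 14: x = 52
step 15: x = 32
This matches the trace at every step.

no error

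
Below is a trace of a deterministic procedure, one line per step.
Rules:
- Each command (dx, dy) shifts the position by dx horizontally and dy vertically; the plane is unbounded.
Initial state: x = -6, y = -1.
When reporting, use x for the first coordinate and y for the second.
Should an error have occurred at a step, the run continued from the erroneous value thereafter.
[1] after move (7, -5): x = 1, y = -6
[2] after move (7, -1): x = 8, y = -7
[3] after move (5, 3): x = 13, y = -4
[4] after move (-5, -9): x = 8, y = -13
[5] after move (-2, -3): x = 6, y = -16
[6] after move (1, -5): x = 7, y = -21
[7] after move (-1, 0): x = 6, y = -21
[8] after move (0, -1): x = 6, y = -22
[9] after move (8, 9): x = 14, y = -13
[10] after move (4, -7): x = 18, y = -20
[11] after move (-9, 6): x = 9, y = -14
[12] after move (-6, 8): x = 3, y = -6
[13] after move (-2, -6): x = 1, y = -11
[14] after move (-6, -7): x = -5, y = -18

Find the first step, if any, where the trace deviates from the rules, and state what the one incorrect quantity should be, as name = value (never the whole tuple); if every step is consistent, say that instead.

Recomputing the run from the initial state:
step 1: x = 1, y = -6
step 2: x = 8, y = -7
step 3: x = 13, y = -4
step 4: x = 8, y = -13
step 5: x = 6, y = -16
step 6: x = 7, y = -21
step 7: x = 6, y = -21
step 8: x = 6, y = -22
step 9: x = 14, y = -13
step 10: x = 18, y = -20
step 11: x = 9, y = -14
step 12: x = 3, y = -6
step 13: x = 1, y = -12
step 14: x = -5, y = -19
The first disagreement with the trace is at step 13, where the value should be y = -12.

step 13, y = -12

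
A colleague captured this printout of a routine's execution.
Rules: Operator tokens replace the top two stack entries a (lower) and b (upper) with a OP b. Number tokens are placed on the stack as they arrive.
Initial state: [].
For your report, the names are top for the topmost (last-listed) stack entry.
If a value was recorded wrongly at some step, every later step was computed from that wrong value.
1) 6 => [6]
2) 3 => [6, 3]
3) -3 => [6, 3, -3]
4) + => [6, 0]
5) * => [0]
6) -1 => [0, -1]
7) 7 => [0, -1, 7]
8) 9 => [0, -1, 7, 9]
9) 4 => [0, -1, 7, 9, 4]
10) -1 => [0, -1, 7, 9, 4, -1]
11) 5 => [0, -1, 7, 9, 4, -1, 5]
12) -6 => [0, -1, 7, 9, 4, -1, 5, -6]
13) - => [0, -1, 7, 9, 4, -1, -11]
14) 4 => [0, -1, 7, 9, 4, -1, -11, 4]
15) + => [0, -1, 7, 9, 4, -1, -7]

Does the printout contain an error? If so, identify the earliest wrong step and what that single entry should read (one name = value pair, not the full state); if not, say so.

step 13, top = 11

Recomputing the run from the initial state:
step 1: [6]
step 2: [6, 3]
step 3: [6, 3, -3]
step 4: [6, 0]
step 5: [0]
step 6: [0, -1]
step 7: [0, -1, 7]
step 8: [0, -1, 7, 9]
step 9: [0, -1, 7, 9, 4]
step 10: [0, -1, 7, 9, 4, -1]
step 11: [0, -1, 7, 9, 4, -1, 5]
step 12: [0, -1, 7, 9, 4, -1, 5, -6]
step 13: [0, -1, 7, 9, 4, -1, 11]
step 14: [0, -1, 7, 9, 4, -1, 11, 4]
step 15: [0, -1, 7, 9, 4, -1, 15]
The first disagreement with the printout is at step 13, where the value should be top = 11.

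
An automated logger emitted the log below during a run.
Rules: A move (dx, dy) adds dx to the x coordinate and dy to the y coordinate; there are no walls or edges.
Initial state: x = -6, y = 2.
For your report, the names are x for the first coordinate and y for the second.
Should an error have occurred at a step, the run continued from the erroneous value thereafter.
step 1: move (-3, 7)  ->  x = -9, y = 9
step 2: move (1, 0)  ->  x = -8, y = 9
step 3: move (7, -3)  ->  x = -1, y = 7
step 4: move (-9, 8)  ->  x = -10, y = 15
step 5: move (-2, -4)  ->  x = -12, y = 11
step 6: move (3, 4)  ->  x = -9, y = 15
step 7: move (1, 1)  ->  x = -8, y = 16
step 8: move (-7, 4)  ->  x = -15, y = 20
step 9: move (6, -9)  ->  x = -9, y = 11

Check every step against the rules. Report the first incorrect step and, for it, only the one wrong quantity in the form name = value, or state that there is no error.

1. x = -6 + (-3) = -9, y = 2 + (7) = 9 (same as recorded)
2. x = -9 + (1) = -8, y = 9 + (0) = 9 (agrees with the log)
3. x = -8 + (7) = -1, y = 9 + (-3) = 6 (this is not what the log shows)
Conclusion: step 3 carries the first error; the entry should be y = 6.

step 3, y = 6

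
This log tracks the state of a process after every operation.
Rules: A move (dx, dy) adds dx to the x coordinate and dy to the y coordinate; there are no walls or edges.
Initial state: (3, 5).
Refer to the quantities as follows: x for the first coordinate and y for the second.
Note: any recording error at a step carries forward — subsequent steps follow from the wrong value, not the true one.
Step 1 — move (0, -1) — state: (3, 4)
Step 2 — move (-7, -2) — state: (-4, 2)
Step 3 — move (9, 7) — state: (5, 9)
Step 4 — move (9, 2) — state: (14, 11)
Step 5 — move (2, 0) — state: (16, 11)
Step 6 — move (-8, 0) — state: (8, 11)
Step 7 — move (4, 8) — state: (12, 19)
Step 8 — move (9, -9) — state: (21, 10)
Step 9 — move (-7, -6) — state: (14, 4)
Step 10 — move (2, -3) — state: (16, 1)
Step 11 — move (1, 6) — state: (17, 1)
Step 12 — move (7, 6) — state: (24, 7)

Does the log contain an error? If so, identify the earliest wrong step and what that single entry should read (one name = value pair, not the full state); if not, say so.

Recomputing the run from the initial state:
step 1: x = 3, y = 4
step 2: x = -4, y = 2
step 3: x = 5, y = 9
step 4: x = 14, y = 11
step 5: x = 16, y = 11
step 6: x = 8, y = 11
step 7: x = 12, y = 19
step 8: x = 21, y = 10
step 9: x = 14, y = 4
step 10: x = 16, y = 1
step 11: x = 17, y = 7
step 12: x = 24, y = 13
The first disagreement with the log is at step 11, where the value should be y = 7.

step 11, y = 7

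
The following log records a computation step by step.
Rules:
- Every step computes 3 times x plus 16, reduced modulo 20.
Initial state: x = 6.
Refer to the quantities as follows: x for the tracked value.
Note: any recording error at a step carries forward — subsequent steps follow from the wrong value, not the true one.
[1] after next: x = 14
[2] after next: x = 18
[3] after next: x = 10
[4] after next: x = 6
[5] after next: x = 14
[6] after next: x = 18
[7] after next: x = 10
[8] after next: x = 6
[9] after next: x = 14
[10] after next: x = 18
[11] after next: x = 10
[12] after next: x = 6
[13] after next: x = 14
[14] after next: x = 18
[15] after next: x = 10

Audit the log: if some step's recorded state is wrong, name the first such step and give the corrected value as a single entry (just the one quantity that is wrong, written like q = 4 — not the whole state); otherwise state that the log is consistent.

step 1: x = (3*6 + 16) mod 20 = 14 -> exactly as logged
step 2: x = (3*14 + 16) mod 20 = 18 -> in agreement
step 3: x = (3*18 + 16) mod 20 = 10 -> in agreement
step 4: x = (3*10 + 16) mod 20 = 6 -> confirmed correct
step 5: x = (3*6 + 16) mod 20 = 14 -> matches
step 6: x = (3*14 + 16) mod 20 = 18 -> no discrepancy
step 7: x = (3*18 + 16) mod 20 = 10 -> in agreement
step 8: x = (3*10 + 16) mod 20 = 6 -> matches
step 9: x = (3*6 + 16) mod 20 = 14 -> in agreement
step 10: x = (3*14 + 16) mod 20 = 18 -> confirmed correct
step 11: x = (3*18 + 16) mod 20 = 10 -> verified
step 12: x = (3*10 + 16) mod 20 = 6 -> matches
step 13: x = (3*6 + 16) mod 20 = 14 -> confirmed correct
step 14: x = (3*14 + 16) mod 20 = 18 -> agrees with the log
step 15: x = (3*18 + 16) mod 20 = 10 -> same as recorded
Nothing is out of place; the run is error-free.

no error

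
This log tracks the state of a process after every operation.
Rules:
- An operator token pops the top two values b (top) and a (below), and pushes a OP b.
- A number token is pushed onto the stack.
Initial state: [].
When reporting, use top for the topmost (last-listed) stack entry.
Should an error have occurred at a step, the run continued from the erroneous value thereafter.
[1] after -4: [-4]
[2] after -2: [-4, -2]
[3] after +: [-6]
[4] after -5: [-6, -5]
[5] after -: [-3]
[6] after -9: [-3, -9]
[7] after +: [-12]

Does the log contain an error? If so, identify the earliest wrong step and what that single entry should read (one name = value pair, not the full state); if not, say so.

Recomputing the run from the initial state:
step 1: [-4]
step 2: [-4, -2]
step 3: [-6]
step 4: [-6, -5]
step 5: [-1]
step 6: [-1, -9]
step 7: [-10]
The first disagreement with the log is at step 5, where the value should be top = -1.

step 5, top = -1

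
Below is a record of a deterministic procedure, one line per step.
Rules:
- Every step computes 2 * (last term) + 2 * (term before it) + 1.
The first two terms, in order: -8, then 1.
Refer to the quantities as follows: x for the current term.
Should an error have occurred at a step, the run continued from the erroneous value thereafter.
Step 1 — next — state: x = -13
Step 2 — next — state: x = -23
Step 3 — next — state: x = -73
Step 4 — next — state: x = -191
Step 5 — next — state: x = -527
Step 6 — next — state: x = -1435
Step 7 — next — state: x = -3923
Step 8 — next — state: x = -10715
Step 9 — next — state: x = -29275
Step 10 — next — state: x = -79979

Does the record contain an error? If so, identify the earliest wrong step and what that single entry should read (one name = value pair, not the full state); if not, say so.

step 3, x = -71

Recomputing the run from the initial state:
step 1: x = -13
step 2: x = -23
step 3: x = -71
step 4: x = -187
step 5: x = -515
step 6: x = -1403
step 7: x = -3835
step 8: x = -10475
step 9: x = -28619
step 10: x = -78187
The first disagreement with the record is at step 3, where the value should be x = -71.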